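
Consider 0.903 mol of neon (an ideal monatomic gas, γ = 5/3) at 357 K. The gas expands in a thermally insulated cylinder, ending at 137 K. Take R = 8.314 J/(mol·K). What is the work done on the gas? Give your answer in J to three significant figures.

W ≈ -2480 J

Adiabatic ⇒ Q = 0, so W_by = −ΔU = nCᵥ(T₁ − T₂).
Cᵥ = 3R/2 = 12.47 J/(mol·K).
W = (0.903)(12.47)(357 − 137) = 2477 J.
Work on gas = −W_by = -2477 J.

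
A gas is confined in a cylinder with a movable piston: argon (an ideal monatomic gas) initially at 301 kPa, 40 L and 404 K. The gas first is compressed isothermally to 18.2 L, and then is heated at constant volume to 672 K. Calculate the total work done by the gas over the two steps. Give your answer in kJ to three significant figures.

Step 1 (isothermal): W = P₁V₁ ln(V₂/V₁) = (12040) ln(18.2/40) = -9481 J.
Step 2 (isochoric): W = 0 (constant volume).
W_total = -9481 + 0 = -9481 J.

W_total ≈ -9.48 kJ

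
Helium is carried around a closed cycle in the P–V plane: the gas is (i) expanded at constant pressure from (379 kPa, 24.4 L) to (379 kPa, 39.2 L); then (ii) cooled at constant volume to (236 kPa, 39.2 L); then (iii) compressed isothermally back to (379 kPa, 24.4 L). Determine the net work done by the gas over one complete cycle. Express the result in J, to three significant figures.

W_net ≈ 1220 J

Leg (i): W = PΔV = (379)(39.2 − 24.4) = 5609 J.
Leg (ii): W = 0.
Leg (iii): W = PᵢVᵢ ln(V_f/Vᵢ) = (9251) ln(24.4/39.2) = -4386 J.
W_net = 5609 − 4386 = 1223 J.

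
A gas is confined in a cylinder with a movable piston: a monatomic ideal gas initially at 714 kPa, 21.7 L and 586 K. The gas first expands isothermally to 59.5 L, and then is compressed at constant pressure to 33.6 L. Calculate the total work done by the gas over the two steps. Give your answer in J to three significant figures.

W_total ≈ 8880 J

Step 1 (isothermal): W = P₁V₁ ln(V₂/V₁) = (15494) ln(59.5/21.7) = 15628 J.
After step 1: P = 260.4 kPa, V = 59.5 L, T = 586 K.
Step 2 (isobaric): W = PΔV = (260.4 kPa)(33.6 − 59.5 L) = -6744 J.
W_total = 15628 − 6744 = 8884 J.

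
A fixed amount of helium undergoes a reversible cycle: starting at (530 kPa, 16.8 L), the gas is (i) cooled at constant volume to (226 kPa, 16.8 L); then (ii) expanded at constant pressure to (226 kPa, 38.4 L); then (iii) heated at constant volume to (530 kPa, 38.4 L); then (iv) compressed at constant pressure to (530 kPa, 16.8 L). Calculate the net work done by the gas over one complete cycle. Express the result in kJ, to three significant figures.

W_net ≈ -6.57 kJ

Constant-volume legs do no work.
W(ii) = (226)(38.4 − 16.8) = 4882 J; W(iv) = (530)(16.8 − 38.4) = -11448 J.
W_net = 4882 − 11448 = -6566 J (the counter-clockwise enclosed area).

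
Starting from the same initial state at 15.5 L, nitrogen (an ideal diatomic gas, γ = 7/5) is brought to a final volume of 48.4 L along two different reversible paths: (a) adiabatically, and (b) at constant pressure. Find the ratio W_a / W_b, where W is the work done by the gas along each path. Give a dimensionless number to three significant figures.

W_a / W_b ≈ 0.431

Path (a) adiabatic: W = P₁V₁(1 − (V₁/V₂)^(γ−1))/(γ−1) → W_a/(P₁V₁) = 0.9146.
Path (b) isobaric: W = P₁(V₂ − V₁) → W_b/(P₁V₁) = 2.123.
W_a / W_b = 0.9146 / 2.123 = 0.4309.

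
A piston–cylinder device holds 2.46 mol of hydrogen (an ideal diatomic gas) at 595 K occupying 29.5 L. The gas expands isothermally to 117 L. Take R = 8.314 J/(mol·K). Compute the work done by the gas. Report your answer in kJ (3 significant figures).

W ≈ 16.8 kJ

Isothermal: W = nRT ln(V₂/V₁).
W = (2.46)(8.314)(595) × ln(117/29.5)
  = 12169 × 1.378
W_by_gas = 16767 J.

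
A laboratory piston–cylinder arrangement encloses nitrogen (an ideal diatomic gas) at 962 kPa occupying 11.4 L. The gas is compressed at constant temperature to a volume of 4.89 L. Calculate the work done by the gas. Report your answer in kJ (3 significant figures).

W ≈ -9.28 kJ

Isothermal: W = nRT ln(V₂/V₁) = P₁V₁ ln(V₂/V₁).
P₁V₁ = (962 kPa)(11.4 L) = 10967 J.
W = 10967 × ln(4.89/11.4) = 10967 × -0.8464
W_by_gas = -9283 J.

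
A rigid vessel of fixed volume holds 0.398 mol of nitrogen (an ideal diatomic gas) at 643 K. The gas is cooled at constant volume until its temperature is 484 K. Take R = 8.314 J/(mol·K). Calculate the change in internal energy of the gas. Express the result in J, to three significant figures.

ΔU ≈ -1320 J

Constant volume ⇒ W = 0, so Q = ΔU = nCᵥΔT with Cᵥ = 5R/2 = 20.79 J/(mol·K).
ΔU = (0.398)(20.79)(484 − 643) = -1315 J.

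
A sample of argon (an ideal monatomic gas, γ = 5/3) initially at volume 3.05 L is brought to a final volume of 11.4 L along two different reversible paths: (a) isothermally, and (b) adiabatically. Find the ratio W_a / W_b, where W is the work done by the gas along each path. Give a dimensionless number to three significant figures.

Path (a) isothermal: W = P₁V₁ ln(V₂/V₁) → W_a/(P₁V₁) = 1.318.
Path (b) adiabatic: W = P₁V₁(1 − (V₁/V₂)^(γ−1))/(γ−1) → W_b/(P₁V₁) = 0.8772.
W_a / W_b = 1.318 / 0.8772 = 1.503.

W_a / W_b ≈ 1.50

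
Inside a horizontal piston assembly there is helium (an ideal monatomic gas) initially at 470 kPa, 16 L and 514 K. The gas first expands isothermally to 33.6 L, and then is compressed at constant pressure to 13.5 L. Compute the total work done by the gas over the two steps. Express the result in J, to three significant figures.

Step 1 (isothermal): W = P₁V₁ ln(V₂/V₁) = (7520) ln(33.6/16) = 5579 J.
After step 1: P = 223.8 kPa, V = 33.6 L, T = 514 K.
Step 2 (isobaric): W = PΔV = (223.8 kPa)(13.5 − 33.6 L) = -4499 J.
W_total = 5579 − 4499 = 1081 J.

W_total ≈ 1080 J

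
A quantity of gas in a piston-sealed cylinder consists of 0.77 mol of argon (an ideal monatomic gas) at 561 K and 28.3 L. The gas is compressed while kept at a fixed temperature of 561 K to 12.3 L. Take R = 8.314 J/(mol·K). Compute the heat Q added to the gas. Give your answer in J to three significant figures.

Q ≈ -2990 J

Isothermal ⇒ ΔU = 0, so Q = W = nRT ln(V₂/V₁).
Q = (0.77)(8.314)(561) ln(12.3/28.3) = 3591 × -0.8333 = -2993 J.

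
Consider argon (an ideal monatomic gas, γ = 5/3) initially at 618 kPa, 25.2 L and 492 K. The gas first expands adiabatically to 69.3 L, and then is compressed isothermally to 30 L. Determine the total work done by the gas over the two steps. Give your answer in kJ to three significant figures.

W_total ≈ 4.82 kJ

Step 1 (adiabatic): W = (P₁V₁ − P₂V₂)/(γ−1) = (15574 − 7934)/0.667 = 11459 J.
After step 1: P = 114.5 kPa, V = 69.3 L, T = 250.7 K.
Step 2 (isothermal): W = P₁V₁ ln(V₂/V₁) = (7934) ln(30/69.3) = -6643 J.
W_total = 11459 − 6643 = 4816 J.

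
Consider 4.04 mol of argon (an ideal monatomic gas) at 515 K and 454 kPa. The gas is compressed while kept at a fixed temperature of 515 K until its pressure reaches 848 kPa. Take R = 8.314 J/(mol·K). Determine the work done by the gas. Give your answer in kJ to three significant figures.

Isothermal process: W = nRT ln(V₂/V₁) = nRT ln(P₁/P₂).
W = (4.04)(8.314)(515) × ln(454/848)
  = 17298 × ln(0.5354) = 17298 × -0.6248
W_by_gas = -10808 J.

W ≈ -10.8 kJ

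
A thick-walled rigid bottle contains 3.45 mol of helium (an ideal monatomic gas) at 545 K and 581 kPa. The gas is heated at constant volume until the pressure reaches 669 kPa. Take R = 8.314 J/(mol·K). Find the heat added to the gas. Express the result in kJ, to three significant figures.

Q ≈ 3.55 kJ

Constant volume ⇒ W = 0, so Q = ΔU = nCᵥΔT with Cᵥ = 3R/2 = 12.47 J/(mol·K).
At constant V, T₂/T₁ = P₂/P₁ ⇒ ΔT = T₁(P₂/P₁ − 1) = 545·(669/581 − 1) = 82.55 K.
ΔU = (3.45)(12.47)(82.55) = 3552 J.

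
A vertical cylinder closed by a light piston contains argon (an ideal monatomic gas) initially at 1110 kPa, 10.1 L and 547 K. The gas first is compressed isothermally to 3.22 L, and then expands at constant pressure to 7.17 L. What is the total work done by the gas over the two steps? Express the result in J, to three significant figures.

Step 1 (isothermal): W = P₁V₁ ln(V₂/V₁) = (11211) ln(3.22/10.1) = -12816 J.
After step 1: P = 3482 kPa, V = 3.22 L, T = 547 K.
Step 2 (isobaric): W = PΔV = (3482 kPa)(7.17 − 3.22 L) = 13753 J.
W_total = -12816 + 13753 = 936.7 J.

W_total ≈ 937 J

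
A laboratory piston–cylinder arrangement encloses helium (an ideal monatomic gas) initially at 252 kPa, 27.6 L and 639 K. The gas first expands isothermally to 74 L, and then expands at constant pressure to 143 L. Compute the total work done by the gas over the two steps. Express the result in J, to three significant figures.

Step 1 (isothermal): W = P₁V₁ ln(V₂/V₁) = (6955) ln(74/27.6) = 6860 J.
After step 1: P = 93.99 kPa, V = 74 L, T = 639 K.
Step 2 (isobaric): W = PΔV = (93.99 kPa)(143 − 74 L) = 6485 J.
W_total = 6860 + 6485 = 13345 J.

W_total ≈ 13300 J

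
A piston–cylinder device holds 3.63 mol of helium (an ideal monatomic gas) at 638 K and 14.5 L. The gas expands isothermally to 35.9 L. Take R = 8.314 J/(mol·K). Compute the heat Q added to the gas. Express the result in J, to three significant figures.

Q ≈ 17500 J

Isothermal ⇒ ΔU = 0, so Q = W = nRT ln(V₂/V₁).
Q = (3.63)(8.314)(638) ln(35.9/14.5) = 19255 × 0.9066 = 17456 J.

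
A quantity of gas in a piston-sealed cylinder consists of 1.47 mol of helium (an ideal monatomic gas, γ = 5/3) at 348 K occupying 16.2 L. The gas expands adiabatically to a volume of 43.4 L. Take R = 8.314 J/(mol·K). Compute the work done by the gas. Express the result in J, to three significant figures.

Adiabatic: TV^(γ−1) = const with γ = 5/3.
T₂ = T₁ (V₁/V₂)^(γ−1) = 348 × (16.2/43.4)^0.667 = 348 × 0.5184 = 180.4 K.
W_by = nCᵥ(T₁ − T₂) = (1.47)(12.47)(348 − 180.4) = 3072 J.

W ≈ 3070 J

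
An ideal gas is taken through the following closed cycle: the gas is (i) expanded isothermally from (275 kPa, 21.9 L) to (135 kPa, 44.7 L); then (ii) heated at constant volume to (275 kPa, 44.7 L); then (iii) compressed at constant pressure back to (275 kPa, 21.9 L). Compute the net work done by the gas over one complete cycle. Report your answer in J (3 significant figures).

W_net ≈ -1970 J

Leg (i): W = PᵢVᵢ ln(V_f/Vᵢ) = (6022) ln(44.7/21.9) = 4297 J.
Leg (ii): W = 0.
Leg (iii): W = PΔV = (275)(21.9 − 44.7) = -6270 J.
W_net = 4297 − 6270 = -1973 J.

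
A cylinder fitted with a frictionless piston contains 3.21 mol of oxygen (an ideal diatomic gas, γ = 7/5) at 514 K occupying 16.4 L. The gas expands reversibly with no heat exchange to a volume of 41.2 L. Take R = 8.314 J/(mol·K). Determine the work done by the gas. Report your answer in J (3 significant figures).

Adiabatic: TV^(γ−1) = const with γ = 7/5.
T₂ = T₁ (V₁/V₂)^(γ−1) = 514 × (16.4/41.2)^0.4 = 514 × 0.6918 = 355.6 K.
W_by = nCᵥ(T₁ − T₂) = (3.21)(20.79)(514 − 355.6) = 10570 J.

W ≈ 10600 J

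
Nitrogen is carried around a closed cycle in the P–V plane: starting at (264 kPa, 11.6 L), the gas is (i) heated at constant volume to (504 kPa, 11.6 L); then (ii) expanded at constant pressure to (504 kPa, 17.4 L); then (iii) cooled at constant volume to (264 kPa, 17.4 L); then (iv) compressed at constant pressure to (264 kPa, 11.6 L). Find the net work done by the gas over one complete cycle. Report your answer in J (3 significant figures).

W_net ≈ 1390 J

Constant-volume legs do no work.
W(ii) = (504)(17.4 − 11.6) = 2923 J; W(iv) = (264)(11.6 − 17.4) = -1531 J.
W_net = 2923 − 1531 = 1392 J (the clockwise enclosed area).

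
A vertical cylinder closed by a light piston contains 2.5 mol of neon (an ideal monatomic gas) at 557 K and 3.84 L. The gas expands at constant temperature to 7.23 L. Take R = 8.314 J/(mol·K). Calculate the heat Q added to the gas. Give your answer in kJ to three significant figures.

Isothermal ⇒ ΔU = 0, so Q = W = nRT ln(V₂/V₁).
Q = (2.5)(8.314)(557) ln(7.23/3.84) = 11577 × 0.6328 = 7326 J.

Q ≈ 7.33 kJ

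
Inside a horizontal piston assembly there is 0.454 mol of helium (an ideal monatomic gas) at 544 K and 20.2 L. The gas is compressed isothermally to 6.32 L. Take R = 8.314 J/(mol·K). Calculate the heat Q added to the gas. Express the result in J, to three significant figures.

Isothermal ⇒ ΔU = 0, so Q = W = nRT ln(V₂/V₁).
Q = (0.454)(8.314)(544) ln(6.32/20.2) = 2053 × -1.162 = -2386 J.

Q ≈ -2390 J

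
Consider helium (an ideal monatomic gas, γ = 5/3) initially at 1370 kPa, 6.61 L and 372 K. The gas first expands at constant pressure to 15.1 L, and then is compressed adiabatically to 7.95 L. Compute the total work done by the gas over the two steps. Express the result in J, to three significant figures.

W_total ≈ -4930 J

Step 1 (isobaric): W = PΔV = (1370 kPa)(15.1 − 6.61 L) = 11631 J.
After step 1: P = 1370 kPa, V = 15.1 L, T = 849.8 K.
Step 2 (adiabatic): W = (P₁V₁ − P₂V₂)/(γ−1) = (20687 − 31728)/0.667 = -16561 J.
W_total = 11631 − 16561 = -4930 J.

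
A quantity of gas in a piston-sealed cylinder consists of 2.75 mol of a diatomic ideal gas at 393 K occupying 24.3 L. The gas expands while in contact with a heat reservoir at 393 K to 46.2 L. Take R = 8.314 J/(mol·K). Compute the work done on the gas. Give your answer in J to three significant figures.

W ≈ -5770 J

Isothermal: W = nRT ln(V₂/V₁).
W = (2.75)(8.314)(393) × ln(46.2/24.3)
  = 8985 × 0.6425
W_by_gas = 5773 J; work on gas = −W_by = -5773 J.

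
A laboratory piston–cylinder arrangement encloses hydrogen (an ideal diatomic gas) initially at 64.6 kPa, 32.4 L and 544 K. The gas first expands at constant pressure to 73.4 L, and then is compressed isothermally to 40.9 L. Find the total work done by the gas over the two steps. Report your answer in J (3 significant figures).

W_total ≈ -124 J

Step 1 (isobaric): W = PΔV = (64.6 kPa)(73.4 − 32.4 L) = 2649 J.
After step 1: P = 64.6 kPa, V = 73.4 L, T = 1232 K.
Step 2 (isothermal): W = P₁V₁ ln(V₂/V₁) = (4742) ln(40.9/73.4) = -2773 J.
W_total = 2649 − 2773 = -124.3 J.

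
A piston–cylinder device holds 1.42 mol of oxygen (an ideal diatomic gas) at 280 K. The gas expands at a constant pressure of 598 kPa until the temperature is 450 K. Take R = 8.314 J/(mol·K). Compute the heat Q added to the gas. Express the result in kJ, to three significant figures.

Isobaric: W = nRΔT = (1.42)(8.314)(170) = 2007 J.
ΔU = nCᵥΔT with Cᵥ = 5R/2: ΔU = (1.42)(20.79)(170) = 5017 J.
Q = ΔU + W = 5017 + 2007 = 7024 J.

Q ≈ 7.02 kJ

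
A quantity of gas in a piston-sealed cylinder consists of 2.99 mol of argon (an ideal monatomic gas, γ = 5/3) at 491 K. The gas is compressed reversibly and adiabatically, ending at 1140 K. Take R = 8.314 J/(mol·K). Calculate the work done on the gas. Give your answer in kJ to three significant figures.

W ≈ 24.2 kJ

Adiabatic ⇒ Q = 0, so W_by = −ΔU = nCᵥ(T₁ − T₂).
Cᵥ = 3R/2 = 12.47 J/(mol·K).
W = (2.99)(12.47)(491 − 1140) = -24200 J.
Work on gas = −W_by = 24200 J.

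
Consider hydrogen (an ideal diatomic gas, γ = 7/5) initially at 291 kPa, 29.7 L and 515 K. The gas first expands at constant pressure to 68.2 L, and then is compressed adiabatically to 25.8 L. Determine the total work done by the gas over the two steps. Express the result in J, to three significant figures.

W_total ≈ -12400 J

Step 1 (isobaric): W = PΔV = (291 kPa)(68.2 − 29.7 L) = 11204 J.
After step 1: P = 291 kPa, V = 68.2 L, T = 1183 K.
Step 2 (adiabatic): W = (P₁V₁ − P₂V₂)/(γ−1) = (19846 − 29278)/0.4 = -23580 J.
W_total = 11204 − 23580 = -12376 J.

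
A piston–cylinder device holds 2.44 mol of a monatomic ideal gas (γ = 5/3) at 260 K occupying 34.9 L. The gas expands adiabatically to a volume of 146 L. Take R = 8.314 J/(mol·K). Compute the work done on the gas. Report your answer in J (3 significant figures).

W ≈ -4860 J

Adiabatic: TV^(γ−1) = const with γ = 5/3.
T₂ = T₁ (V₁/V₂)^(γ−1) = 260 × (34.9/146)^0.667 = 260 × 0.3852 = 100.1 K.
W_by = nCᵥ(T₁ − T₂) = (2.44)(12.47)(260 − 100.1) = 4864 J.
Work on gas = −W_by = -4864 J.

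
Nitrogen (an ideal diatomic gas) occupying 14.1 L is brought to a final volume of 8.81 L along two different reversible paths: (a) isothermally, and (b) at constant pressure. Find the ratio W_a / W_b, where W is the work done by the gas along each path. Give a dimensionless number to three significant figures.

W_a / W_b ≈ 1.25

Path (a) isothermal: W = P₁V₁ ln(V₂/V₁) → W_a/(P₁V₁) = -0.4703.
Path (b) isobaric: W = P₁(V₂ − V₁) → W_b/(P₁V₁) = -0.3752.
W_a / W_b = -0.4703 / -0.3752 = 1.254.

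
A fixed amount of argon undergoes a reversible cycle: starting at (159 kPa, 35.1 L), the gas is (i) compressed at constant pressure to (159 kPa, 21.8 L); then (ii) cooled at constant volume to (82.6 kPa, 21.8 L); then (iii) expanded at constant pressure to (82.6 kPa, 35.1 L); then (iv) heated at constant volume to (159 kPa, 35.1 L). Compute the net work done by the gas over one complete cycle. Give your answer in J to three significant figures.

W_net ≈ -1020 J

Constant-volume legs do no work.
W(i) = (159)(21.8 − 35.1) = -2115 J; W(iii) = (82.6)(35.1 − 21.8) = 1099 J.
W_net = -2115 + 1099 = -1016 J (the counter-clockwise enclosed area).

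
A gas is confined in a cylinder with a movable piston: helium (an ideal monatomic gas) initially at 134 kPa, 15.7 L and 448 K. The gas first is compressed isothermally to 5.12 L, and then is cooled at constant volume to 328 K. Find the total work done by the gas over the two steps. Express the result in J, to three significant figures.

Step 1 (isothermal): W = P₁V₁ ln(V₂/V₁) = (2104) ln(5.12/15.7) = -2357 J.
Step 2 (isochoric): W = 0 (constant volume).
W_total = -2357 + 0 = -2357 J.

W_total ≈ -2360 J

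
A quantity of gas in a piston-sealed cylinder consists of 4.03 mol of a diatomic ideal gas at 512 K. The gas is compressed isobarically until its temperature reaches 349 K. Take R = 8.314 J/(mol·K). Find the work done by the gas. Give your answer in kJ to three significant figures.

Isobaric: W = P ΔV = nR ΔT.
W = (4.03)(8.314)(349 − 512) = -5461 J.

W ≈ -5.46 kJ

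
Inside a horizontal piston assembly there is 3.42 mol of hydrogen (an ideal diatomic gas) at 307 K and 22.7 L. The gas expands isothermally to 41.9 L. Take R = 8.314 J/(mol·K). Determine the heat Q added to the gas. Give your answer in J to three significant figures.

Q ≈ 5350 J

Isothermal ⇒ ΔU = 0, so Q = W = nRT ln(V₂/V₁).
Q = (3.42)(8.314)(307) ln(41.9/22.7) = 8729 × 0.6129 = 5350 J.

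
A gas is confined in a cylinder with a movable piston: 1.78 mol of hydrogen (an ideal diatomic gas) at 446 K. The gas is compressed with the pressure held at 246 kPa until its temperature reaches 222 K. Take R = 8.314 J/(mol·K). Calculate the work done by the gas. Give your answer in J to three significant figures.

Isobaric: W = P ΔV = nR ΔT.
W = (1.78)(8.314)(222 − 446) = -3315 J.

W ≈ -3310 J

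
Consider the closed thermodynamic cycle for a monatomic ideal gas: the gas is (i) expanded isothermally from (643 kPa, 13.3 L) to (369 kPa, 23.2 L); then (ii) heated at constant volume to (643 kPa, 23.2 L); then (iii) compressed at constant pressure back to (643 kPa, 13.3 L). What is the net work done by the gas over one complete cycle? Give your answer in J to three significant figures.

Leg (i): W = PᵢVᵢ ln(V_f/Vᵢ) = (8552) ln(23.2/13.3) = 4758 J.
Leg (ii): W = 0.
Leg (iii): W = PΔV = (643)(13.3 − 23.2) = -6366 J.
W_net = 4758 − 6366 = -1608 J.

W_net ≈ -1610 J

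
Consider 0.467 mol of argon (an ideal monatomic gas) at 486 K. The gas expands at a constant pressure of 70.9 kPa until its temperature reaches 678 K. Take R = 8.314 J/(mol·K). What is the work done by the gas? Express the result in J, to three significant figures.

Isobaric: W = P ΔV = nR ΔT.
W = (0.467)(8.314)(678 − 486) = 745.5 J.

W ≈ 745 J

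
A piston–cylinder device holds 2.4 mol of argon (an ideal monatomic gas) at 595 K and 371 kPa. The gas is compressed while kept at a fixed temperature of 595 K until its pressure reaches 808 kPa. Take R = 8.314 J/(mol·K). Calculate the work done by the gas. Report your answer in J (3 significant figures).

W ≈ -9240 J

Isothermal process: W = nRT ln(V₂/V₁) = nRT ln(P₁/P₂).
W = (2.4)(8.314)(595) × ln(371/808)
  = 11872 × ln(0.4592) = 11872 × -0.7784
W_by_gas = -9241 J.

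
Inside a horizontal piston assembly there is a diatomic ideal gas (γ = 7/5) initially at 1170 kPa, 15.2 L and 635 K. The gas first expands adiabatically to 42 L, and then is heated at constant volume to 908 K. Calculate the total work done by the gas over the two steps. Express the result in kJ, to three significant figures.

Step 1 (adiabatic): W = (P₁V₁ − P₂V₂)/(γ−1) = (17784 − 11843)/0.4 = 14852 J.
Step 2 (isochoric): W = 0 (constant volume).
W_total = 14852 + 0 = 14852 J.

W_total ≈ 14.9 kJ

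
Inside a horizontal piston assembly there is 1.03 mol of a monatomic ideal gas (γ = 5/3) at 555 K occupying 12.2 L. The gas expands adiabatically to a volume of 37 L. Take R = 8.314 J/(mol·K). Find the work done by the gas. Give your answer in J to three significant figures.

W ≈ 3730 J

Adiabatic: TV^(γ−1) = const with γ = 5/3.
T₂ = T₁ (V₁/V₂)^(γ−1) = 555 × (12.2/37)^0.667 = 555 × 0.4773 = 264.9 K.
W_by = nCᵥ(T₁ − T₂) = (1.03)(12.47)(555 − 264.9) = 3727 J.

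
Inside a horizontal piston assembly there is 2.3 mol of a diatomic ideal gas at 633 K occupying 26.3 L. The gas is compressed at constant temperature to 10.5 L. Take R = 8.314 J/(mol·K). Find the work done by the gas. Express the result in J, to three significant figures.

W ≈ -11100 J

Isothermal: W = nRT ln(V₂/V₁).
W = (2.3)(8.314)(633) × ln(10.5/26.3)
  = 12104 × -0.9182
W_by_gas = -11114 J.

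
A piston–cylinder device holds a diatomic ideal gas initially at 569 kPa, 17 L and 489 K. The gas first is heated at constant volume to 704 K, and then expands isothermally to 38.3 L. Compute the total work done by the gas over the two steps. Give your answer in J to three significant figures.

W_total ≈ 11300 J

Step 1 (isochoric): W = 0 (constant volume).
After step 1: P = 819.2 kPa (V unchanged).
Step 2 (isothermal): W = P₁V₁ ln(V₂/V₁) = (13926) ln(38.3/17) = 11311 J.
W_total = 0 + 11311 = 11311 J.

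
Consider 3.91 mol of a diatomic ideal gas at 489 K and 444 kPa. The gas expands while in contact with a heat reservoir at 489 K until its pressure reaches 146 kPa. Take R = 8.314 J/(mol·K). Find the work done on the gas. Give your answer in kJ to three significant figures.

Isothermal process: W = nRT ln(V₂/V₁) = nRT ln(P₁/P₂).
W = (3.91)(8.314)(489) × ln(444/146)
  = 15896 × ln(3.041) = 15896 × 1.112
W_by_gas = 17680 J; work on gas = −W_by = -17680 J.

W ≈ -17.7 kJ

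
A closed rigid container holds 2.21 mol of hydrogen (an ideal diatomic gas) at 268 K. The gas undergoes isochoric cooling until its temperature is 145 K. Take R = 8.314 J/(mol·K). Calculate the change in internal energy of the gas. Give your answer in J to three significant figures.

Constant volume ⇒ W = 0, so Q = ΔU = nCᵥΔT with Cᵥ = 5R/2 = 20.79 J/(mol·K).
ΔU = (2.21)(20.79)(145 − 268) = -5650 J.

ΔU ≈ -5650 J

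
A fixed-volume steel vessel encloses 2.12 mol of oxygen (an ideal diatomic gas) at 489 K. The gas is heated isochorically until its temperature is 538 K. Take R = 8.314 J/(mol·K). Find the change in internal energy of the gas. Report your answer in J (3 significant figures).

Constant volume ⇒ W = 0, so Q = ΔU = nCᵥΔT with Cᵥ = 5R/2 = 20.79 J/(mol·K).
ΔU = (2.12)(20.79)(538 − 489) = 2159 J.

ΔU ≈ 2160 J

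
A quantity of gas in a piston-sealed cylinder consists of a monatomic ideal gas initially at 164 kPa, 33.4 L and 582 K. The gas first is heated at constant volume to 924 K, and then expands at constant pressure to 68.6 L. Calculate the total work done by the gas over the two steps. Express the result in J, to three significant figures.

W_total ≈ 9170 J

Step 1 (isochoric): W = 0 (constant volume).
After step 1: P = 260.4 kPa (V unchanged).
Step 2 (isobaric): W = PΔV = (260.4 kPa)(68.6 − 33.4 L) = 9165 J.
W_total = 0 + 9165 = 9165 J.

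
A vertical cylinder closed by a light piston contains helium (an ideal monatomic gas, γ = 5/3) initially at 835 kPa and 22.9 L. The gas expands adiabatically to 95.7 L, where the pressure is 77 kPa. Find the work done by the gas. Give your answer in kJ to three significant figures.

Adiabatic: W = (P₁V₁ − P₂V₂)/(γ − 1) with γ = 5/3.
P₁V₁ = 19122 J, P₂V₂ = 7369 J.
W = (19122 − 7369) / 0.6667 = 17629 J.

W ≈ 17.6 kJ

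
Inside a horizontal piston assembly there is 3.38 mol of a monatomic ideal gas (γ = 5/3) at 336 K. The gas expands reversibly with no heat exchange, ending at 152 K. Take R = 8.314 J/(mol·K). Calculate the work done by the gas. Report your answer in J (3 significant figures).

W ≈ 7760 J

Adiabatic ⇒ Q = 0, so W_by = −ΔU = nCᵥ(T₁ − T₂).
Cᵥ = 3R/2 = 12.47 J/(mol·K).
W = (3.38)(12.47)(336 − 152) = 7756 J.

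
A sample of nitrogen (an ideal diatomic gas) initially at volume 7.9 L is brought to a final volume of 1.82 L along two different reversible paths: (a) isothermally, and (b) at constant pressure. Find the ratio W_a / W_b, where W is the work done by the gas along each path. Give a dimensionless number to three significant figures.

Path (a) isothermal: W = P₁V₁ ln(V₂/V₁) → W_a/(P₁V₁) = -1.468.
Path (b) isobaric: W = P₁(V₂ − V₁) → W_b/(P₁V₁) = -0.7696.
W_a / W_b = -1.468 / -0.7696 = 1.907.

W_a / W_b ≈ 1.91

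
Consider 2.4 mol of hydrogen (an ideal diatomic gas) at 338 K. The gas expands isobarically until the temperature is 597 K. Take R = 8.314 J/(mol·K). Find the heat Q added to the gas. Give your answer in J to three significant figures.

Q ≈ 18100 J

Isobaric: W = nRΔT = (2.4)(8.314)(259) = 5168 J.
ΔU = nCᵥΔT with Cᵥ = 5R/2: ΔU = (2.4)(20.79)(259) = 12920 J.
Q = ΔU + W = 12920 + 5168 = 18088 J.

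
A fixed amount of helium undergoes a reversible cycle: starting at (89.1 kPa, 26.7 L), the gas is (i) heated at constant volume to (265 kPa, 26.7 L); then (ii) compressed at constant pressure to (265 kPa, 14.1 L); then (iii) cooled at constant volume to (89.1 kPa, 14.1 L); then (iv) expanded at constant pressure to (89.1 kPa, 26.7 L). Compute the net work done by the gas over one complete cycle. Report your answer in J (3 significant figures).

W_net ≈ -2220 J

Constant-volume legs do no work.
W(ii) = (265)(14.1 − 26.7) = -3339 J; W(iv) = (89.1)(26.7 − 14.1) = 1123 J.
W_net = -3339 + 1123 = -2216 J (the counter-clockwise enclosed area).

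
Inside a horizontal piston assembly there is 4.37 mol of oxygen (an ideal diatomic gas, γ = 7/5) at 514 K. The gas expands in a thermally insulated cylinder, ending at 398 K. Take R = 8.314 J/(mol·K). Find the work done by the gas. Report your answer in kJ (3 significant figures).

Adiabatic ⇒ Q = 0, so W_by = −ΔU = nCᵥ(T₁ − T₂).
Cᵥ = 5R/2 = 20.79 J/(mol·K).
W = (4.37)(20.79)(514 − 398) = 10536 J.

W ≈ 10.5 kJ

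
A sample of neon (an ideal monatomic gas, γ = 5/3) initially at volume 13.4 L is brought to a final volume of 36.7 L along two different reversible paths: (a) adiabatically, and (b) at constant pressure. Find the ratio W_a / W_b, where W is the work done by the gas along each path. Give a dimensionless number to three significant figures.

Path (a) adiabatic: W = P₁V₁(1 − (V₁/V₂)^(γ−1))/(γ−1) → W_a/(P₁V₁) = 0.7337.
Path (b) isobaric: W = P₁(V₂ − V₁) → W_b/(P₁V₁) = 1.739.
W_a / W_b = 0.7337 / 1.739 = 0.422.

W_a / W_b ≈ 0.422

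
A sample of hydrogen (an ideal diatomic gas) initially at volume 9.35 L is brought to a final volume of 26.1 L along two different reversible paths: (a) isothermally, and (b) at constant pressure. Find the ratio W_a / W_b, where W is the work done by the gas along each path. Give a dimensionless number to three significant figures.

Path (a) isothermal: W = P₁V₁ ln(V₂/V₁) → W_a/(P₁V₁) = 1.027.
Path (b) isobaric: W = P₁(V₂ − V₁) → W_b/(P₁V₁) = 1.791.
W_a / W_b = 1.027 / 1.791 = 0.573.

W_a / W_b ≈ 0.573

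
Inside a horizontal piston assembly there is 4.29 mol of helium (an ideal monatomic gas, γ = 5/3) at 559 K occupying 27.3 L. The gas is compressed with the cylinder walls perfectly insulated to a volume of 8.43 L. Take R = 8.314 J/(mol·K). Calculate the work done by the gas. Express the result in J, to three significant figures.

Adiabatic: TV^(γ−1) = const with γ = 5/3.
T₂ = T₁ (V₁/V₂)^(γ−1) = 559 × (27.3/8.43)^0.667 = 559 × 2.189 = 1224 K.
W_by = nCᵥ(T₁ − T₂) = (4.29)(12.47)(559 − 1224) = -35556 J.

W ≈ -35600 J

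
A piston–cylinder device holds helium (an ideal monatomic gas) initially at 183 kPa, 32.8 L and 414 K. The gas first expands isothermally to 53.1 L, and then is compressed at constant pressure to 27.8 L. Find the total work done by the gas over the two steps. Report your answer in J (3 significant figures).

W_total ≈ 31.7 J

Step 1 (isothermal): W = P₁V₁ ln(V₂/V₁) = (6002) ln(53.1/32.8) = 2892 J.
After step 1: P = 113 kPa, V = 53.1 L, T = 414 K.
Step 2 (isobaric): W = PΔV = (113 kPa)(27.8 − 53.1 L) = -2860 J.
W_total = 2892 − 2860 = 31.75 J.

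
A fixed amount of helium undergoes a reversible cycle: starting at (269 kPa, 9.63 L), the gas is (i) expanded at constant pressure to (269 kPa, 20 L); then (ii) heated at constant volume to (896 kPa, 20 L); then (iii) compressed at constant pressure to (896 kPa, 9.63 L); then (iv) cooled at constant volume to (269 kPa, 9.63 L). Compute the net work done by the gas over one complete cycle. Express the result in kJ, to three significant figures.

W_net ≈ -6.50 kJ

Constant-volume legs do no work.
W(i) = (269)(20 − 9.63) = 2790 J; W(iii) = (896)(9.63 − 20) = -9292 J.
W_net = 2790 − 9292 = -6502 J (the counter-clockwise enclosed area).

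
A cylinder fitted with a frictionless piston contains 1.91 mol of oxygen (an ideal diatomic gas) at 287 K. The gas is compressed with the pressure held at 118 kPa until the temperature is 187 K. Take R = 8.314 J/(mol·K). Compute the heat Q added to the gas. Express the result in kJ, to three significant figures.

Q ≈ -5.56 kJ

Isobaric: W = nRΔT = (1.91)(8.314)(-100) = -1588 J.
ΔU = nCᵥΔT with Cᵥ = 5R/2: ΔU = (1.91)(20.79)(-100) = -3970 J.
Q = ΔU + W = -3970 − 1588 = -5558 J.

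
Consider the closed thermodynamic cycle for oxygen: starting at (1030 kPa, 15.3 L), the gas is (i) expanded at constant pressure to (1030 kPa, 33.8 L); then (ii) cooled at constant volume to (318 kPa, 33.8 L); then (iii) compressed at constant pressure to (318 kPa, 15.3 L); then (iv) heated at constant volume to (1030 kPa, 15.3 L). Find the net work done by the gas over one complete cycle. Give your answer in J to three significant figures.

W_net ≈ 13200 J

Constant-volume legs do no work.
W(i) = (1030)(33.8 − 15.3) = 19055 J; W(iii) = (318)(15.3 − 33.8) = -5883 J.
W_net = 19055 − 5883 = 13172 J (the clockwise enclosed area).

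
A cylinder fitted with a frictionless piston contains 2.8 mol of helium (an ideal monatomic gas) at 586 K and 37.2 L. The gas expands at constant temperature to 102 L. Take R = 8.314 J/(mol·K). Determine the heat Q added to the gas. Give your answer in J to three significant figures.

Isothermal ⇒ ΔU = 0, so Q = W = nRT ln(V₂/V₁).
Q = (2.8)(8.314)(586) ln(102/37.2) = 13642 × 1.009 = 13760 J.

Q ≈ 13800 J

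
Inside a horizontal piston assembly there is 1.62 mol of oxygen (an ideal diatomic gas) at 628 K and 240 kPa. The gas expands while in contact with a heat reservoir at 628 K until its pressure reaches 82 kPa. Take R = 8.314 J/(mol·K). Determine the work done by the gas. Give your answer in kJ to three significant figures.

W ≈ 9.08 kJ

Isothermal process: W = nRT ln(V₂/V₁) = nRT ln(P₁/P₂).
W = (1.62)(8.314)(628) × ln(240/82)
  = 8458 × ln(2.927) = 8458 × 1.074
W_by_gas = 9084 J.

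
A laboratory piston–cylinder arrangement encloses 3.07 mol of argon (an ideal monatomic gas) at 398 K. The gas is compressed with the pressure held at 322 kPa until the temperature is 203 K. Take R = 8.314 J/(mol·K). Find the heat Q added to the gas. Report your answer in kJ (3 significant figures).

Q ≈ -12.4 kJ

Isobaric: W = nRΔT = (3.07)(8.314)(-195) = -4977 J.
ΔU = nCᵥΔT with Cᵥ = 3R/2: ΔU = (3.07)(12.47)(-195) = -7466 J.
Q = ΔU + W = -7466 − 4977 = -12443 J.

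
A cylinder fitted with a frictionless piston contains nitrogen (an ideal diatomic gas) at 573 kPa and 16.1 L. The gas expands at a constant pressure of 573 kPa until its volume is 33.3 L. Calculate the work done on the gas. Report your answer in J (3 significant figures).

W ≈ -9860 J

Isobaric: W = P ΔV.
W = (573 kPa)(33.3 − 16.1 L) = (573)(17.2) = 9856 J.
Work on gas = −W_by = -9856 J.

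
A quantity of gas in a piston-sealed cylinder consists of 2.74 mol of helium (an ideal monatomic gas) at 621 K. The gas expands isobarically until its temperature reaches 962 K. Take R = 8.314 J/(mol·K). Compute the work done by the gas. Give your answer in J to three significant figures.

W ≈ 7770 J

Isobaric: W = P ΔV = nR ΔT.
W = (2.74)(8.314)(962 − 621) = 7768 J.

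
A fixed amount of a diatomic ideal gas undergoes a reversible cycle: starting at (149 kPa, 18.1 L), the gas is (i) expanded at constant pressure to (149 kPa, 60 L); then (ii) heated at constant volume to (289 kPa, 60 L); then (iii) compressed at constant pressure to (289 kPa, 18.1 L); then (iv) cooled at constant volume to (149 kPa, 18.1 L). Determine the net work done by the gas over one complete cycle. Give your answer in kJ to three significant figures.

W_net ≈ -5.87 kJ

Constant-volume legs do no work.
W(i) = (149)(60 − 18.1) = 6243 J; W(iii) = (289)(18.1 − 60) = -12109 J.
W_net = 6243 − 12109 = -5866 J (the counter-clockwise enclosed area).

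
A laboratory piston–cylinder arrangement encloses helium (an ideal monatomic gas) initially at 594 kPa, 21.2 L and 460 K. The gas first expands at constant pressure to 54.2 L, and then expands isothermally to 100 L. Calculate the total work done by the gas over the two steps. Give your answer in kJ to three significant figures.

Step 1 (isobaric): W = PΔV = (594 kPa)(54.2 − 21.2 L) = 19602 J.
After step 1: P = 594 kPa, V = 54.2 L, T = 1176 K.
Step 2 (isothermal): W = P₁V₁ ln(V₂/V₁) = (32195) ln(100/54.2) = 19719 J.
W_total = 19602 + 19719 = 39321 J.

W_total ≈ 39.3 kJ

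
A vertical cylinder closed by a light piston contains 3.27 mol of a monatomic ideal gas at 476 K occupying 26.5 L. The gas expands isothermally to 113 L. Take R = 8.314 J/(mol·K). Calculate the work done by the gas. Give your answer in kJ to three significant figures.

W ≈ 18.8 kJ

Isothermal: W = nRT ln(V₂/V₁).
W = (3.27)(8.314)(476) × ln(113/26.5)
  = 12941 × 1.45
W_by_gas = 18767 J.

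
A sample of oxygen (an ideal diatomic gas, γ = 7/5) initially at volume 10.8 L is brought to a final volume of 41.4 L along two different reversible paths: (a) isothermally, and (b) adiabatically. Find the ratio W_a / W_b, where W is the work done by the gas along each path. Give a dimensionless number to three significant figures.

Path (a) isothermal: W = P₁V₁ ln(V₂/V₁) → W_a/(P₁V₁) = 1.344.
Path (b) adiabatic: W = P₁V₁(1 − (V₁/V₂)^(γ−1))/(γ−1) → W_b/(P₁V₁) = 1.039.
W_a / W_b = 1.344 / 1.039 = 1.293.

W_a / W_b ≈ 1.29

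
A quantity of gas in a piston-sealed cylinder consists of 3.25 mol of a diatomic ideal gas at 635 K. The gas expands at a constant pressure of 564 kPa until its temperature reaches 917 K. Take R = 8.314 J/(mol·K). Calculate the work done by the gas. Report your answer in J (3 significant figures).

Isobaric: W = P ΔV = nR ΔT.
W = (3.25)(8.314)(917 − 635) = 7620 J.

W ≈ 7620 J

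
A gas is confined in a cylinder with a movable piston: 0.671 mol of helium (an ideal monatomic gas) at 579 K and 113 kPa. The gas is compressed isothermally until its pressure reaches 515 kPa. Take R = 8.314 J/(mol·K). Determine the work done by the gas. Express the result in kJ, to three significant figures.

Isothermal process: W = nRT ln(V₂/V₁) = nRT ln(P₁/P₂).
W = (0.671)(8.314)(579) × ln(113/515)
  = 3230 × ln(0.2194) = 3230 × -1.517
W_by_gas = -4899 J.

W ≈ -4.90 kJ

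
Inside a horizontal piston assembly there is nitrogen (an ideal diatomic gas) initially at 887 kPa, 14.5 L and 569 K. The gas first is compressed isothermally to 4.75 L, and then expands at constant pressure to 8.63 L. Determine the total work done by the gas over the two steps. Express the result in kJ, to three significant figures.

Step 1 (isothermal): W = P₁V₁ ln(V₂/V₁) = (12862) ln(4.75/14.5) = -14353 J.
After step 1: P = 2708 kPa, V = 4.75 L, T = 569 K.
Step 2 (isobaric): W = PΔV = (2708 kPa)(8.63 − 4.75 L) = 10506 J.
W_total = -14353 + 10506 = -3848 J.

W_total ≈ -3.85 kJ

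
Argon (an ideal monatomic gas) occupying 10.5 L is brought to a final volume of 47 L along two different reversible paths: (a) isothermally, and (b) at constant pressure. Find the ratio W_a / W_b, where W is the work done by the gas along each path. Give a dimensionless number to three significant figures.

Path (a) isothermal: W = P₁V₁ ln(V₂/V₁) → W_a/(P₁V₁) = 1.499.
Path (b) isobaric: W = P₁(V₂ − V₁) → W_b/(P₁V₁) = 3.476.
W_a / W_b = 1.499 / 3.476 = 0.4312.

W_a / W_b ≈ 0.431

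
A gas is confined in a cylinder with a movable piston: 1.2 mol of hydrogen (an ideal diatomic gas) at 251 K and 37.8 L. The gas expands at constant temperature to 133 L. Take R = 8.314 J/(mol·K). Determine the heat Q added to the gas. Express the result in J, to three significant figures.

Isothermal ⇒ ΔU = 0, so Q = W = nRT ln(V₂/V₁).
Q = (1.2)(8.314)(251) ln(133/37.8) = 2504 × 1.258 = 3150 J.

Q ≈ 3150 J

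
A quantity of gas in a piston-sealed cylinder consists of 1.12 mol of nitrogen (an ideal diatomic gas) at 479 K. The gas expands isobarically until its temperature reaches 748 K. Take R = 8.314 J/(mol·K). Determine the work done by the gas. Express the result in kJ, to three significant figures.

Isobaric: W = P ΔV = nR ΔT.
W = (1.12)(8.314)(748 − 479) = 2505 J.

W ≈ 2.50 kJ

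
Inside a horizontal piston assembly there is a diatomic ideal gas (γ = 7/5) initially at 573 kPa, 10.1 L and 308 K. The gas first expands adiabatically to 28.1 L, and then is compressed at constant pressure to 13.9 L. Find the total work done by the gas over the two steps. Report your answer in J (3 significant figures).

Step 1 (adiabatic): W = (P₁V₁ − P₂V₂)/(γ−1) = (5787 − 3843)/0.4 = 4860 J.
After step 1: P = 136.8 kPa, V = 28.1 L, T = 204.5 K.
Step 2 (isobaric): W = PΔV = (136.8 kPa)(13.9 − 28.1 L) = -1942 J.
W_total = 4860 − 1942 = 2917 J.

W_total ≈ 2920 J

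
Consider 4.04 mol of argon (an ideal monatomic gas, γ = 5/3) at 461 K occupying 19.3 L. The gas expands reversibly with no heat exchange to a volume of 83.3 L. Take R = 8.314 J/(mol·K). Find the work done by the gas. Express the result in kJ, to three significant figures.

Adiabatic: TV^(γ−1) = const with γ = 5/3.
T₂ = T₁ (V₁/V₂)^(γ−1) = 461 × (19.3/83.3)^0.667 = 461 × 0.3772 = 173.9 K.
W_by = nCᵥ(T₁ − T₂) = (4.04)(12.47)(461 − 173.9) = 14465 J.

W ≈ 14.5 kJ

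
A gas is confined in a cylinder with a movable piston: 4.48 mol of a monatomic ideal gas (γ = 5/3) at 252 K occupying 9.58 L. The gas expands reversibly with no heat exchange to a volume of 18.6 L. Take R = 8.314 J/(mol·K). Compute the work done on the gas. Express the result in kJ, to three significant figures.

Adiabatic: TV^(γ−1) = const with γ = 5/3.
T₂ = T₁ (V₁/V₂)^(γ−1) = 252 × (9.58/18.6)^0.667 = 252 × 0.6425 = 161.9 K.
W_by = nCᵥ(T₁ − T₂) = (4.48)(12.47)(252 − 161.9) = 5033 J.
Work on gas = −W_by = -5033 J.

W ≈ -5.03 kJ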